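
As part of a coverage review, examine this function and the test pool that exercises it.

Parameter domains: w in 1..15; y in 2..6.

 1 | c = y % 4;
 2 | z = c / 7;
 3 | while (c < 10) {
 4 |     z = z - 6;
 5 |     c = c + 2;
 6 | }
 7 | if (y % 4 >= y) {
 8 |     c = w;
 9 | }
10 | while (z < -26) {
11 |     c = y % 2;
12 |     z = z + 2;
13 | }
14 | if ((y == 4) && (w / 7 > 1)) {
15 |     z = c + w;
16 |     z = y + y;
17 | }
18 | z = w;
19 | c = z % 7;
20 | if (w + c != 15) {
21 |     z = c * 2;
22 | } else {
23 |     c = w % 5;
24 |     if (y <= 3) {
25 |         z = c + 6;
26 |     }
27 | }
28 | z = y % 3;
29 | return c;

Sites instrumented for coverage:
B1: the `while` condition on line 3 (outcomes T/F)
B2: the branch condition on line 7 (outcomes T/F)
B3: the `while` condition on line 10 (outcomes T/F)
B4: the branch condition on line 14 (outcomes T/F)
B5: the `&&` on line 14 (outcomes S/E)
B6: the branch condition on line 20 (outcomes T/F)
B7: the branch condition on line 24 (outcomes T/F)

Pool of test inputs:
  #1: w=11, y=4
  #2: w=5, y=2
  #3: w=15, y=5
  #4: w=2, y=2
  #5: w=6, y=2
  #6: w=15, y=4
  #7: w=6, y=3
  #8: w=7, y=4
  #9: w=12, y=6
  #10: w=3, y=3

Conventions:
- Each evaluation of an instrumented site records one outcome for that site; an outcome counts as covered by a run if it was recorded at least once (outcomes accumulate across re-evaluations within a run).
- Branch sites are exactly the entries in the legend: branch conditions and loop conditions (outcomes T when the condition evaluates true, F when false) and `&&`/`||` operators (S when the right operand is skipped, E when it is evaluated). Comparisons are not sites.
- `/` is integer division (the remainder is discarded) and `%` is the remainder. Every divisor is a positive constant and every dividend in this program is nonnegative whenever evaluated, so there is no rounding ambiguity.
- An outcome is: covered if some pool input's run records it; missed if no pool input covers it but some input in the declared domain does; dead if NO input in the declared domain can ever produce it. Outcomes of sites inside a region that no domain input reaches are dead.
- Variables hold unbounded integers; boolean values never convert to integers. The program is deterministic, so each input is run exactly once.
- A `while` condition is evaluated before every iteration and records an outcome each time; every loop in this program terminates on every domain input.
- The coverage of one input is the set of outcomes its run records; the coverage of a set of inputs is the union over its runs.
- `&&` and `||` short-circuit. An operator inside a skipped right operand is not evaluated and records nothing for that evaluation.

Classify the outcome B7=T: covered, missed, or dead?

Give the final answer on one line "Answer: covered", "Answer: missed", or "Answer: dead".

no pool input records B7=T
but domain input (w=11, y=2) does record it -> reachable, so missed

Answer: missed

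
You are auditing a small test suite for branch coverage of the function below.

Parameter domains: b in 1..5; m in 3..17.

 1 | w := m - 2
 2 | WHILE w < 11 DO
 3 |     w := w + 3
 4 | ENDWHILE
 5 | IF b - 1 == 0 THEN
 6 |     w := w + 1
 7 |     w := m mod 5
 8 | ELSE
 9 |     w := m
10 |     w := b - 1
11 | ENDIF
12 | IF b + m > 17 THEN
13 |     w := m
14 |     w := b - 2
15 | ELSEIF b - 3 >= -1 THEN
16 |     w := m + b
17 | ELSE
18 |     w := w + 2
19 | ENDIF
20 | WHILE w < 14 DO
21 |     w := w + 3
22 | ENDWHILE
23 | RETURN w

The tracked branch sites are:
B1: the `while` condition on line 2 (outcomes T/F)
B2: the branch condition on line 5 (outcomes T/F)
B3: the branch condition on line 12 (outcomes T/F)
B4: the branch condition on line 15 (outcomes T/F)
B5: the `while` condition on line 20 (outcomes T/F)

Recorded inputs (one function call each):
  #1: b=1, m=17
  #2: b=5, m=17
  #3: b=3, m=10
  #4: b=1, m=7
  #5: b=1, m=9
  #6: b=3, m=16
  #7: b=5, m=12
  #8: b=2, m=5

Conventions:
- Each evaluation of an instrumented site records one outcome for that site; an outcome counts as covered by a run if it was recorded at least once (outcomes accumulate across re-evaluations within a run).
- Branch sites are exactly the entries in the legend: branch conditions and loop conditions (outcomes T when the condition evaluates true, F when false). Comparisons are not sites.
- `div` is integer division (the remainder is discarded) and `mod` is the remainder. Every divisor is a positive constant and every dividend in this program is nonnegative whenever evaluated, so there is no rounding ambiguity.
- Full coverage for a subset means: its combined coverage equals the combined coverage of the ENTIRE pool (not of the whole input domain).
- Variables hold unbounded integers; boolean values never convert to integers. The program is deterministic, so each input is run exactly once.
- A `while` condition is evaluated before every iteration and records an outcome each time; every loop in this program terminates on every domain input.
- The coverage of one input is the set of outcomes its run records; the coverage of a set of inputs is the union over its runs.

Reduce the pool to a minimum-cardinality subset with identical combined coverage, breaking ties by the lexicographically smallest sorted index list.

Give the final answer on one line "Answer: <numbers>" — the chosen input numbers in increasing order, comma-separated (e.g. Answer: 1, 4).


input #1 (b=1, m=17): events B1->F, B2->T, B3->T, B5->T, B5->T, B5->T, B5->T, B5->T, B5->F; covers B1=F, B2=T, B3=T, B5=T, B5=F
input #2 (b=5, m=17): events B1->F, B2->F, B3->T, B5->T, B5->T, B5->T, B5->T, B5->F; covers B1=F, B2=F, B3=T, B5=T, B5=F
input #3 (b=3, m=10): events B1->T, B1->F, B2->F, B3->F, B4->T, B5->T, B5->F; covers B1=T, B1=F, B2=F, B3=F, B4=T, B5=T, B5=F
input #4 (b=1, m=7): events B1->T, B1->T, B1->F, B2->T, B3->F, B4->F, B5->T, B5->T, B5->T, B5->T, B5->F; covers B1=T, B1=F, B2=T, B3=F, B4=F, B5=T, B5=F
input #5 (b=1, m=9): events B1->T, B1->T, B1->F, B2->T, B3->F, B4->F, B5->T, B5->T, B5->T, B5->F; covers B1=T, B1=F, B2=T, B3=F, B4=F, B5=T, B5=F
input #6 (b=3, m=16): events B1->F, B2->F, B3->T, B5->T, B5->T, B5->T, B5->T, B5->T, B5->F; covers B1=F, B2=F, B3=T, B5=T, B5=F
input #7 (b=5, m=12): events B1->T, B1->F, B2->F, B3->F, B4->T, B5->F; covers B1=T, B1=F, B2=F, B3=F, B4=T, B5=F
input #8 (b=2, m=5): events B1->T, B1->T, B1->T, B1->F, B2->F, B3->F, B4->T, B5->T, B5->T, B5->T, B5->F; covers B1=T, B1=F, B2=F, B3=F, B4=T, B5=T, B5=F
the full pool covers 10 outcomes: B1=T, B1=F, B2=T, B2=F, B3=T, B3=F, B4=T, B4=F, B5=T, B5=F
size 1 is not enough: best union over all size-1 subsets is 7/10
size 2 is not enough: best union over all size-2 subsets is 9/10
inputs {1, 3, 4} (size 3) cover everything; no size-3 subset with a lexicographically smaller index list covers all 10
Answer: 1, 3, 4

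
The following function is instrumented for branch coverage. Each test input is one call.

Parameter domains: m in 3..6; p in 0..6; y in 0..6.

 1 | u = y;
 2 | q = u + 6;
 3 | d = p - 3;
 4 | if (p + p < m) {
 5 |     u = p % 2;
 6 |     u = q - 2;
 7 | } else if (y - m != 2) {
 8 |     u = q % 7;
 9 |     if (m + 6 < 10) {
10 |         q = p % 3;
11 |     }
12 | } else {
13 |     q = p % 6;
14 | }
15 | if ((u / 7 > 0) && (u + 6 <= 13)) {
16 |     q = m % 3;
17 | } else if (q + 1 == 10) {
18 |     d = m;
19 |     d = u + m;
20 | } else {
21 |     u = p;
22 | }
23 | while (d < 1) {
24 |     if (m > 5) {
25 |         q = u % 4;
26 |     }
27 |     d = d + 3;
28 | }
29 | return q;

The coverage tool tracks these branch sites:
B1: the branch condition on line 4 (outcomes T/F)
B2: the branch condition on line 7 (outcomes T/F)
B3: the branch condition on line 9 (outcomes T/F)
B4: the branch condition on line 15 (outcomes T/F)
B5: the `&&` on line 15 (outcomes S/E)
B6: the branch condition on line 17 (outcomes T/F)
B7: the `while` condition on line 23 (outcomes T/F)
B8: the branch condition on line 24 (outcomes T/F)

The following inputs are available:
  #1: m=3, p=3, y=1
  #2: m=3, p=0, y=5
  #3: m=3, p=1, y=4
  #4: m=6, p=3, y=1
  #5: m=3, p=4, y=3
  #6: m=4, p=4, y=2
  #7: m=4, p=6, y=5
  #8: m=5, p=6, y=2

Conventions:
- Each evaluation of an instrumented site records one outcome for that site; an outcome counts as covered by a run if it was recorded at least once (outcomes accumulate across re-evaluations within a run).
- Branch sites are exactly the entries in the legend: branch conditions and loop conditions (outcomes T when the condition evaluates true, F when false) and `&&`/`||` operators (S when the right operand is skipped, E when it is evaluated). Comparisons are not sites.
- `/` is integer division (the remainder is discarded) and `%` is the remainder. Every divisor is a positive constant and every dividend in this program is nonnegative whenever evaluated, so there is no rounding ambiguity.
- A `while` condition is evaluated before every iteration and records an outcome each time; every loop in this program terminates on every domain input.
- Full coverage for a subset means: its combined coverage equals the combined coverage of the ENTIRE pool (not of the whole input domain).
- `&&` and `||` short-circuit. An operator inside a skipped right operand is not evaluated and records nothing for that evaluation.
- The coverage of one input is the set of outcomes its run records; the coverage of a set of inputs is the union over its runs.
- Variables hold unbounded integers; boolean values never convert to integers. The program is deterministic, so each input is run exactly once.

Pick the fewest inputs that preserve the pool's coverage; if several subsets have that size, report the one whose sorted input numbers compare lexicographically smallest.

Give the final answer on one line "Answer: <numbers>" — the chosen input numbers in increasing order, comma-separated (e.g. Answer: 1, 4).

test 1 (m=3, p=3, y=1) fires B1->F, B2->T, B3->T, B5->S, B4->F, B6->F, B7->T, B8->F, B7->F; hits B1=F, B2=T, B3=T, B4=F, B5=S, B6=F, B7=T, B7=F, B8=F
test 2 (m=3, p=0, y=5) fires B1->T, B5->E, B4->F, B6->F, B7->T, B8->F, B7->T, B8->F, B7->F; hits B1=T, B4=F, B5=E, B6=F, B7=T, B7=F, B8=F
test 3 (m=3, p=1, y=4) fires B1->T, B5->E, B4->F, B6->F, B7->T, B8->F, B7->F; hits B1=T, B4=F, B5=E, B6=F, B7=T, B7=F, B8=F
test 4 (m=6, p=3, y=1) fires B1->F, B2->T, B3->F, B5->S, B4->F, B6->F, B7->T, B8->T, B7->F; hits B1=F, B2=T, B3=F, B4=F, B5=S, B6=F, B7=T, B7=F, B8=T
test 5 (m=3, p=4, y=3) fires B1->F, B2->T, B3->T, B5->S, B4->F, B6->F, B7->F; hits B1=F, B2=T, B3=T, B4=F, B5=S, B6=F, B7=F
test 6 (m=4, p=4, y=2) fires B1->F, B2->T, B3->F, B5->S, B4->F, B6->F, B7->F; hits B1=F, B2=T, B3=F, B4=F, B5=S, B6=F, B7=F
test 7 (m=4, p=6, y=5) fires B1->F, B2->T, B3->F, B5->S, B4->F, B6->F, B7->F; hits B1=F, B2=T, B3=F, B4=F, B5=S, B6=F, B7=F
test 8 (m=5, p=6, y=2) fires B1->F, B2->T, B3->F, B5->S, B4->F, B6->F, B7->F; hits B1=F, B2=T, B3=F, B4=F, B5=S, B6=F, B7=F
pool-wide coverage (13 outcomes): B1=T, B1=F, B2=T, B3=T, B3=F, B4=F, B5=S, B5=E, B6=F, B7=T, B7=F, B8=T, B8=F
checked all size-1 subsets: none covers 13 outcomes (max 9/13)
checked all size-2 subsets: none covers 13 outcomes (max 12/13)
at size 3, {1, 2, 4} reaches all 13 outcomes; every lexicographically earlier size-3 subset fails

Answer: 1, 2, 4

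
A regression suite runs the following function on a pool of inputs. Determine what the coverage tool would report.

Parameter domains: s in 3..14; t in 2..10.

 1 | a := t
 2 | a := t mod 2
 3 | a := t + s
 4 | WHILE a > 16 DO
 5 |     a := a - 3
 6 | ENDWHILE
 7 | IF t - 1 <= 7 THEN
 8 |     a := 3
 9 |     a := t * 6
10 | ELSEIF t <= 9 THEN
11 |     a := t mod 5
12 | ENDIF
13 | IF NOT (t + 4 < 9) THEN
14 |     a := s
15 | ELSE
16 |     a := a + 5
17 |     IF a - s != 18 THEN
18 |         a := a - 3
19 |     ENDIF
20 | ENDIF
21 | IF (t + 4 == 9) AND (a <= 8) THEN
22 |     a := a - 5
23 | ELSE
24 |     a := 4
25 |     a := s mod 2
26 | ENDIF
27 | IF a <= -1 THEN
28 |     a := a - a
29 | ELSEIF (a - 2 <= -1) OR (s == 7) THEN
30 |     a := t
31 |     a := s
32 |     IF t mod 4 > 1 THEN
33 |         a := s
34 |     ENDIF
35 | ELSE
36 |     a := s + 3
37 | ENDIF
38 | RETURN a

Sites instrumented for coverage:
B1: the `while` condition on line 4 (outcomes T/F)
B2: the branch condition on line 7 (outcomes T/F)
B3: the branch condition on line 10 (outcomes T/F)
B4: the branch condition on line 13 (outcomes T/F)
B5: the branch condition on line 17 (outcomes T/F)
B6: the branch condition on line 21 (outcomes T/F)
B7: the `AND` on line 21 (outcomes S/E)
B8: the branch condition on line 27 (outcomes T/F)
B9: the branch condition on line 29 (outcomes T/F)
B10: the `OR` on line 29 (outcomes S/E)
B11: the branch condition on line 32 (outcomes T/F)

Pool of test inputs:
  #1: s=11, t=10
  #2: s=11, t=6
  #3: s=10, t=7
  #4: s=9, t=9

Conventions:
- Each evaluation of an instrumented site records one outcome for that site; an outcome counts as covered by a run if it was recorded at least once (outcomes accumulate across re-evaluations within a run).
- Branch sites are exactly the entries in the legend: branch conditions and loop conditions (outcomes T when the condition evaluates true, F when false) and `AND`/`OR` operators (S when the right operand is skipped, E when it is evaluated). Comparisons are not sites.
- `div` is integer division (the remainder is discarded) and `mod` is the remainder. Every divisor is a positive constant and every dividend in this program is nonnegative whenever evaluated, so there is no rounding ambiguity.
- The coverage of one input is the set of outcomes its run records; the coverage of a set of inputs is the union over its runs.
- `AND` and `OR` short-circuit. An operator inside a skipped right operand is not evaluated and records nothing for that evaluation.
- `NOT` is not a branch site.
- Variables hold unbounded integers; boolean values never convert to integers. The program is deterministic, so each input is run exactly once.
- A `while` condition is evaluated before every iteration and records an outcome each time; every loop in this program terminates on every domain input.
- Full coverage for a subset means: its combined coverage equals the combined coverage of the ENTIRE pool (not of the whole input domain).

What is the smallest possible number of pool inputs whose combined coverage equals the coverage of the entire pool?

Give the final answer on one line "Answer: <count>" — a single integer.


input #1, s=11, t=10: outcomes B1=T, B1=F, B2=F, B3=F, B4=T, B6=F, B7=S, B8=F, B9=T, B10=S, B11=T
input #2, s=11, t=6: outcomes B1=T, B1=F, B2=T, B4=T, B6=F, B7=S, B8=F, B9=T, B10=S, B11=T
input #3, s=10, t=7: outcomes B1=T, B1=F, B2=T, B4=T, B6=F, B7=S, B8=F, B9=T, B10=S, B11=T
input #4, s=9, t=9: outcomes B1=T, B1=F, B2=F, B3=T, B4=T, B6=F, B7=S, B8=F, B9=T, B10=S, B11=F
together the pool reaches 14 outcomes: B1=T, B1=F, B2=T, B2=F, B3=T, B3=F, B4=T, B6=F, B7=S, B8=F, B9=T, B10=S, B11=T, B11=F
checked all size-1 subsets: none covers 14 outcomes (max 11/14)
checked all size-2 subsets: none covers 14 outcomes (max 13/14)
at size 3, {1, 2, 4} reaches all 14 outcomes; every lexicographically earlier size-3 subset fails
Answer: 3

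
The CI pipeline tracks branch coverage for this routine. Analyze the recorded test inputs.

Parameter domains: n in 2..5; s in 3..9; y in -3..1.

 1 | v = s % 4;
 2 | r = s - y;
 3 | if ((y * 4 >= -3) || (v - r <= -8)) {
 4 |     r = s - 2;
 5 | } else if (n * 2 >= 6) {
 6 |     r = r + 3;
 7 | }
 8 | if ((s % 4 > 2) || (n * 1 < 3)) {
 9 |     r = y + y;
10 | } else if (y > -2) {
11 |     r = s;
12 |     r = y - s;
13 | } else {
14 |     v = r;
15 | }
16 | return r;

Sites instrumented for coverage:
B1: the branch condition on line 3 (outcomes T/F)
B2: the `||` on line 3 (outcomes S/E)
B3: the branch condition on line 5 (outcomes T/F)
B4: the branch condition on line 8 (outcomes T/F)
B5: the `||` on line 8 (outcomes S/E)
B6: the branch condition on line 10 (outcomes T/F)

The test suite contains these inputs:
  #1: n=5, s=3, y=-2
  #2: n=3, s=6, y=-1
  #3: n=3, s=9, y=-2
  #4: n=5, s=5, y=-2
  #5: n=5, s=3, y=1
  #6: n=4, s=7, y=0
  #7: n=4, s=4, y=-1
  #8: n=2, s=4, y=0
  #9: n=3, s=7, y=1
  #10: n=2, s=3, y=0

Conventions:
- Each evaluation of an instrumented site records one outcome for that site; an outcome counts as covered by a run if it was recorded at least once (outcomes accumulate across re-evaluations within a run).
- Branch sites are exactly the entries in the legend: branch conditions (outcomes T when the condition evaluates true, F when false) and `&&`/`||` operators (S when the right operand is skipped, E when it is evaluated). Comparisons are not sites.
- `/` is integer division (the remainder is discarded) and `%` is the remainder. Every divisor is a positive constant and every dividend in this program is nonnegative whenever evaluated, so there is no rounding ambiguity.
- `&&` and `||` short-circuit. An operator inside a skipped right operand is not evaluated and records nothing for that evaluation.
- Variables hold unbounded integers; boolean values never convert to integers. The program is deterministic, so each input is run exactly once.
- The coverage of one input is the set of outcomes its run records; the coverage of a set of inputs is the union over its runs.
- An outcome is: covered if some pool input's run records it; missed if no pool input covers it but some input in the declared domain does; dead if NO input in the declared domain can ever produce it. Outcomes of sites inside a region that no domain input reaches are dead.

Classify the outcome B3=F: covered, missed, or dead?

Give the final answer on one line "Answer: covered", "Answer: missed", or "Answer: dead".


no pool input records B3=F
but domain input (n=2, s=3, y=-3) does record it -> reachable, so missed
Answer: missed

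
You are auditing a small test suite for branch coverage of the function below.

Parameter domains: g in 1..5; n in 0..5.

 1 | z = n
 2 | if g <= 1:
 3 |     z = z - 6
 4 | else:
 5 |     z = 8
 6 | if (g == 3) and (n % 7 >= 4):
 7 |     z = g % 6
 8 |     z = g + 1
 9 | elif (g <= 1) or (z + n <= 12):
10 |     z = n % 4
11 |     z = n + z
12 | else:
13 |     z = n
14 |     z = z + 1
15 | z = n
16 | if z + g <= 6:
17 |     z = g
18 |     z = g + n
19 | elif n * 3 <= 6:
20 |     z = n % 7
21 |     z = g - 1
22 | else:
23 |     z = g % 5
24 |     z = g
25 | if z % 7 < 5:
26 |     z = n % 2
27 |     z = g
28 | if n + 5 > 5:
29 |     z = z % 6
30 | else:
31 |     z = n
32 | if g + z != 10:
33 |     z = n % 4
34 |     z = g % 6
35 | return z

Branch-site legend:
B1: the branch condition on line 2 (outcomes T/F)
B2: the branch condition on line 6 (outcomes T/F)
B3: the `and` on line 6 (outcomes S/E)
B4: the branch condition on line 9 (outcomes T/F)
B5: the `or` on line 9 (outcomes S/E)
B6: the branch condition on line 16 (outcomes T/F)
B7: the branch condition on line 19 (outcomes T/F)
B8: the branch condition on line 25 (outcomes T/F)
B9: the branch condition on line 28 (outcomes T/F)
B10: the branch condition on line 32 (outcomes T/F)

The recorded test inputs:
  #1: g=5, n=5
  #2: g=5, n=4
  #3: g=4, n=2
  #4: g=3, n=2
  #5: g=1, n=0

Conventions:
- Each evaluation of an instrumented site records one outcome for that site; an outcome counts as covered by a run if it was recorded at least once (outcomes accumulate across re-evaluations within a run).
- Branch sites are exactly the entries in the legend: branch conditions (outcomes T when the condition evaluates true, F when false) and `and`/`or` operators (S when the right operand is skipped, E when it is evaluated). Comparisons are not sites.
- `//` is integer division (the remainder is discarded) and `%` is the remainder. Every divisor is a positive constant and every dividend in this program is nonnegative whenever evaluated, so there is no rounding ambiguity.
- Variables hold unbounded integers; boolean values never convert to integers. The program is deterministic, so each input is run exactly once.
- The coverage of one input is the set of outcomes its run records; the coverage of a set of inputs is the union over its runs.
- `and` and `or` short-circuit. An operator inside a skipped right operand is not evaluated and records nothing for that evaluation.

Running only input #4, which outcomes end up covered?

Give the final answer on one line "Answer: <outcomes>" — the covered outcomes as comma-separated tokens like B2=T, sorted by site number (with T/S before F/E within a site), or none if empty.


Running input #4 (g=3, n=2), event by event:
  B1->F, B3->E, B2->F, B5->E, B4->T, B6->T, B8->F, B9->T, B10->T
deduplicating events, the covered set is: B1=F, B2=F, B3=E, B4=T, B5=E, B6=T, B8=F, B9=T, B10=T
Answer: B1=F, B2=F, B3=E, B4=T, B5=E, B6=T, B8=F, B9=T, B10=T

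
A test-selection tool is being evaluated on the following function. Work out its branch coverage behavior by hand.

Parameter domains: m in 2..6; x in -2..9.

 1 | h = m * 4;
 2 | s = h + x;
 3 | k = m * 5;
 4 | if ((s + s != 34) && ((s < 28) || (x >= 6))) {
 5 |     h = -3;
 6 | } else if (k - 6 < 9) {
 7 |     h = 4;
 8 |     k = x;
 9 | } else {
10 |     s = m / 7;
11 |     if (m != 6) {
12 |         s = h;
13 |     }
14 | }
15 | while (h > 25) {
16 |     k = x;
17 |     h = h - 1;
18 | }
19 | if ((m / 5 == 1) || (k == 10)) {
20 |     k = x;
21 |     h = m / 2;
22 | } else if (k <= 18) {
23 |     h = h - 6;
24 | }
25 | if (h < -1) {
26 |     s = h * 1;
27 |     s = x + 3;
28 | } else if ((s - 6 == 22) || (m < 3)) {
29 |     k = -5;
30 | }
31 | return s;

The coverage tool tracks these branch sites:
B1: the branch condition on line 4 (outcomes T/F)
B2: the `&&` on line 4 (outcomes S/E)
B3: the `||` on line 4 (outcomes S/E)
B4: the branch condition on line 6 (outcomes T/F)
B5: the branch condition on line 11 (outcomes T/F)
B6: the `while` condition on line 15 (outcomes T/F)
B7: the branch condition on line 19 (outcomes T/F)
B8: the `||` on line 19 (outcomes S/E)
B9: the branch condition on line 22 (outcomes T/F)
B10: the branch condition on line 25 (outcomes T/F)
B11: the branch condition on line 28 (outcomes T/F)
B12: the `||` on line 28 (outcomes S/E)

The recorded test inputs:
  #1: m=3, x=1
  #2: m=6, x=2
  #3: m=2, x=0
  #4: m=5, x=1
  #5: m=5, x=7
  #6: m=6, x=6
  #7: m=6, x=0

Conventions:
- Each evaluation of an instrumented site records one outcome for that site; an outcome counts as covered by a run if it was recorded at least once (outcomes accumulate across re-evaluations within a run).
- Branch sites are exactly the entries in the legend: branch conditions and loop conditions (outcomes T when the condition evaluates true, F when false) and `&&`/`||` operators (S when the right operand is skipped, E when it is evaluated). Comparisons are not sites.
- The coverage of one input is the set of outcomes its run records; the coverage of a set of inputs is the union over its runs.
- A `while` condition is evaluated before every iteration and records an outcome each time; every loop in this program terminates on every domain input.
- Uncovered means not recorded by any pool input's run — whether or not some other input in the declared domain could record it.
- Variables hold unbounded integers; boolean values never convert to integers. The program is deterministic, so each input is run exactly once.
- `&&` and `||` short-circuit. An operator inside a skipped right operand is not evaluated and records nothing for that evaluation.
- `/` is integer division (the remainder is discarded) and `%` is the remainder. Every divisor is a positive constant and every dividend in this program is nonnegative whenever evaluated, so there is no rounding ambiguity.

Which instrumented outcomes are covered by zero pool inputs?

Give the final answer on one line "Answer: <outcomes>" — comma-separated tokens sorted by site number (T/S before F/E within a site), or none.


input #1, m=3, x=1: events B2->E, B3->S, B1->T, B6->F, B8->E, B7->F, B9->T, B10->T; outcomes B1=T, B2=E, B3=S, B6=F, B7=F, B8=E, B9=T, B10=T
input #2, m=6, x=2: events B2->E, B3->S, B1->T, B6->F, B8->S, B7->T, B10->F, B12->E, B11->F; outcomes B1=T, B2=E, B3=S, B6=F, B7=T, B8=S, B10=F, B11=F, B12=E
input #3, m=2, x=0: events B2->E, B3->S, B1->T, B6->F, B8->E, B7->T, B10->F, B12->E, B11->T; outcomes B1=T, B2=E, B3=S, B6=F, B7=T, B8=E, B10=F, B11=T, B12=E
input #4, m=5, x=1: events B2->E, B3->S, B1->T, B6->F, B8->S, B7->T, B10->F, B12->E, B11->F; outcomes B1=T, B2=E, B3=S, B6=F, B7=T, B8=S, B10=F, B11=F, B12=E
input #5, m=5, x=7: events B2->E, B3->S, B1->T, B6->F, B8->S, B7->T, B10->F, B12->E, B11->F; outcomes B1=T, B2=E, B3=S, B6=F, B7=T, B8=S, B10=F, B11=F, B12=E
input #6, m=6, x=6: events B2->E, B3->E, B1->T, B6->F, B8->S, B7->T, B10->F, B12->E, B11->F; outcomes B1=T, B2=E, B3=E, B6=F, B7=T, B8=S, B10=F, B11=F, B12=E
input #7, m=6, x=0: events B2->E, B3->S, B1->T, B6->F, B8->S, B7->T, B10->F, B12->E, B11->F; outcomes B1=T, B2=E, B3=S, B6=F, B7=T, B8=S, B10=F, B11=F, B12=E
union over the pool: B1=T, B2=E, B3=S, B3=E, B6=F, B7=T, B7=F, B8=S, B8=E, B9=T, B10=T, B10=F, B11=T, B11=F, B12=E
uncovered (9 of 24): B1=F, B2=S, B4=T, B4=F, B5=T, B5=F, B6=T, B9=F, B12=S
Answer: B1=F, B2=S, B4=T, B4=F, B5=T, B5=F, B6=T, B9=F, B12=S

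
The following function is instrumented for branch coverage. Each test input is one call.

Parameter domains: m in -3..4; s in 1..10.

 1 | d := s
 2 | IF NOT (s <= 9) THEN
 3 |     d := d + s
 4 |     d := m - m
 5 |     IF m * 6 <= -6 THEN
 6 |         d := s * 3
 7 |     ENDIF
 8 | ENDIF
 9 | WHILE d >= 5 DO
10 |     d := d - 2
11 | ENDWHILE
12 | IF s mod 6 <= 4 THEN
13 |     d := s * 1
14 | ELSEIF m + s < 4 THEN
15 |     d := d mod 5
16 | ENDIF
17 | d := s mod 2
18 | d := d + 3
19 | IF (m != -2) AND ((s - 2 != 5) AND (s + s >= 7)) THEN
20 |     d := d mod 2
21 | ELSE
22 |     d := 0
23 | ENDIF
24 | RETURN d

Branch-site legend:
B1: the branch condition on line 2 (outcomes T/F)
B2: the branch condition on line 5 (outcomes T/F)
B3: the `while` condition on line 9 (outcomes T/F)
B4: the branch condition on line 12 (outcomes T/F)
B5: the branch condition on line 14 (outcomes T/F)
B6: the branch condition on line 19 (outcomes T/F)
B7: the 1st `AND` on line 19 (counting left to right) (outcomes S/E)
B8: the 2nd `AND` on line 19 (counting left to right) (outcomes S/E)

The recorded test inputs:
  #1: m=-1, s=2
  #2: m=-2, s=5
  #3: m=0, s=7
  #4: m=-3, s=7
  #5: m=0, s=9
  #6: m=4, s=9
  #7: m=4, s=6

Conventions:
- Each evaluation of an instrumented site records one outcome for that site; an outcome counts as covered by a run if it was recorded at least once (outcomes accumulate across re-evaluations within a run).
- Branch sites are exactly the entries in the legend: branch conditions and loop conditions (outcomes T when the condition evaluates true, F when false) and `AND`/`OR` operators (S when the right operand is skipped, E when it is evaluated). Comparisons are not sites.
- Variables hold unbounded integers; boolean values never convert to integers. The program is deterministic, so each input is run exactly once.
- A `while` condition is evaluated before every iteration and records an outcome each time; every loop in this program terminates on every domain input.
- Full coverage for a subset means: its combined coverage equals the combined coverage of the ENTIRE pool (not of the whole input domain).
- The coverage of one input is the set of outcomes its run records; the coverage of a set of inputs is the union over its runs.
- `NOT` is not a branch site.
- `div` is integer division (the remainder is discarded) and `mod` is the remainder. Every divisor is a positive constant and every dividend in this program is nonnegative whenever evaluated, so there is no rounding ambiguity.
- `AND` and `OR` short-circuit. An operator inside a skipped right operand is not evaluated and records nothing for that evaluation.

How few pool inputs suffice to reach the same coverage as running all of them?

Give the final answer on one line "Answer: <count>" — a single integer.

input #1, m=-1, s=2: events B1->F, B3->F, B4->T, B7->E, B8->E, B6->F; outcomes B1=F, B3=F, B4=T, B6=F, B7=E, B8=E
input #2, m=-2, s=5: events B1->F, B3->T, B3->F, B4->F, B5->T, B7->S, B6->F; outcomes B1=F, B3=T, B3=F, B4=F, B5=T, B6=F, B7=S
input #3, m=0, s=7: events B1->F, B3->T, B3->T, B3->F, B4->T, B7->E, B8->S, B6->F; outcomes B1=F, B3=T, B3=F, B4=T, B6=F, B7=E, B8=S
input #4, m=-3, s=7: events B1->F, B3->T, B3->T, B3->F, B4->T, B7->E, B8->S, B6->F; outcomes B1=F, B3=T, B3=F, B4=T, B6=F, B7=E, B8=S
input #5, m=0, s=9: events B1->F, B3->T, B3->T, B3->T, B3->F, B4->T, B7->E, B8->E, B6->T; outcomes B1=F, B3=T, B3=F, B4=T, B6=T, B7=E, B8=E
input #6, m=4, s=9: events B1->F, B3->T, B3->T, B3->T, B3->F, B4->T, B7->E, B8->E, B6->T; outcomes B1=F, B3=T, B3=F, B4=T, B6=T, B7=E, B8=E
input #7, m=4, s=6: events B1->F, B3->T, B3->F, B4->T, B7->E, B8->E, B6->T; outcomes B1=F, B3=T, B3=F, B4=T, B6=T, B7=E, B8=E
the full pool covers 12 outcomes: B1=F, B3=T, B3=F, B4=T, B4=F, B5=T, B6=T, B6=F, B7=S, B7=E, B8=S, B8=E
checked all size-1 subsets: none covers 12 outcomes (max 7/12)
checked all size-2 subsets: none covers 12 outcomes (max 11/12)
inputs {2, 3, 5} (size 3) cover everything; no size-3 subset with a lexicographically smaller index list covers all 12

Answer: 3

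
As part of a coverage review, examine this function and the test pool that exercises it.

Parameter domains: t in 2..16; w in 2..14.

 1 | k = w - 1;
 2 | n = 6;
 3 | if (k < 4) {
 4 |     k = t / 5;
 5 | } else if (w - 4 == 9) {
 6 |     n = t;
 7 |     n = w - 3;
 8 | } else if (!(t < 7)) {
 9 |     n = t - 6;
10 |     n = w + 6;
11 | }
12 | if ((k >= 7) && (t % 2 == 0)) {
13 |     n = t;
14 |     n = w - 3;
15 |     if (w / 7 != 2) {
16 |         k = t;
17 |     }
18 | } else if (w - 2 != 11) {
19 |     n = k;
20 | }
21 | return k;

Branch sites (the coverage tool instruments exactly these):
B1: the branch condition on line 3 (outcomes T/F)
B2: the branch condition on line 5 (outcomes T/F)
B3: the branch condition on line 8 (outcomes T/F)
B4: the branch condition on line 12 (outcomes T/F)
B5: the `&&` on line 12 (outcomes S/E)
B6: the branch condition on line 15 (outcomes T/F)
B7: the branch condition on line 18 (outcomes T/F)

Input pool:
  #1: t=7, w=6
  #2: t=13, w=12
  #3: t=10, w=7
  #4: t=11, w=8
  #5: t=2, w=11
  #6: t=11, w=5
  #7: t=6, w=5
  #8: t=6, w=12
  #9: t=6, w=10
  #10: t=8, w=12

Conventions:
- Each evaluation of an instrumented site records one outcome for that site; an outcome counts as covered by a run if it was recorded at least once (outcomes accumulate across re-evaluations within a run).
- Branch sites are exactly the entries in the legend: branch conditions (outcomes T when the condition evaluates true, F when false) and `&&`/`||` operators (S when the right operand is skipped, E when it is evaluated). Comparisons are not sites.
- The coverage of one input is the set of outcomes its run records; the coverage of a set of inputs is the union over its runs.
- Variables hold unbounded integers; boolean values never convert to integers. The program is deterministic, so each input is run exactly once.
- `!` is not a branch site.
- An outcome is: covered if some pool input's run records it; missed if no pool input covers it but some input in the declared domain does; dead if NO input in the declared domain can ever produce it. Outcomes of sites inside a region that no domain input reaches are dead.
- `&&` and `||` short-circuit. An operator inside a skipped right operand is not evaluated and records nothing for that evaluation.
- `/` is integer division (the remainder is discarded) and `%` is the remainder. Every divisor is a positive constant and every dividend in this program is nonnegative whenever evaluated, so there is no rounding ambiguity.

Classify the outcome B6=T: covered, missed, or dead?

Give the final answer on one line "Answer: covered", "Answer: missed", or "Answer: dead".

B6=T is recorded by pool input(s) 5, 8, 9, 10 -> covered

Answer: covered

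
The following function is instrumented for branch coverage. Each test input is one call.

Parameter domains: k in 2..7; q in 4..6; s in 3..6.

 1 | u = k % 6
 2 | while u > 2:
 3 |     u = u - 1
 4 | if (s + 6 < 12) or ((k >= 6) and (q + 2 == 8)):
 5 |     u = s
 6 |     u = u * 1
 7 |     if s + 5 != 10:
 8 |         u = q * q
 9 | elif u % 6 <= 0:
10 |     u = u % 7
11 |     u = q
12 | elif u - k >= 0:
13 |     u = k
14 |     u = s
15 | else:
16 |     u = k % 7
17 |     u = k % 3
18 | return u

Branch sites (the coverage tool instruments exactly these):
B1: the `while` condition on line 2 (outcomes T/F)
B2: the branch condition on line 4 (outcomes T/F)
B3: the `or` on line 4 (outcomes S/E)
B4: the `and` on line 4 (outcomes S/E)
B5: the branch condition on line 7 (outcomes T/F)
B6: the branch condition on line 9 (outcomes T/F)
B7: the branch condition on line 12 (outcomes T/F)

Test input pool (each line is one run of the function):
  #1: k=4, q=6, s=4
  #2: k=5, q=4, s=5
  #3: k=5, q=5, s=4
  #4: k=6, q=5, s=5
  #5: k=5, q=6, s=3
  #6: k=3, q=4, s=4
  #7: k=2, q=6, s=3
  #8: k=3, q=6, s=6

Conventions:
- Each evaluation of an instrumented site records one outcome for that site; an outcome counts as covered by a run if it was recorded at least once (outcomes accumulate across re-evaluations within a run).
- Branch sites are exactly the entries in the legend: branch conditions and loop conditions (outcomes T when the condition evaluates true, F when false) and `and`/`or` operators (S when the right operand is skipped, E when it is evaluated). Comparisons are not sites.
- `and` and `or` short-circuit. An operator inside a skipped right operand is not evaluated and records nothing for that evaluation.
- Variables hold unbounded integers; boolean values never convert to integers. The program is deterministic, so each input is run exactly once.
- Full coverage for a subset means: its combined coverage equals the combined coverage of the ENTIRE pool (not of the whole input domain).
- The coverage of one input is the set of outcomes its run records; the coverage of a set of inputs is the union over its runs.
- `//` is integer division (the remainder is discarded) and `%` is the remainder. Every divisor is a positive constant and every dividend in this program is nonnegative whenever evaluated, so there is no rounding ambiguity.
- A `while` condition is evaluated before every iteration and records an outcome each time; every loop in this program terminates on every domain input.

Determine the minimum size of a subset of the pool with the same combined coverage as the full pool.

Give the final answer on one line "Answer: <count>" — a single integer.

test 1 (k=4, q=6, s=4) fires B1->T, B1->T, B1->F, B3->S, B2->T, B5->T; hits B1=T, B1=F, B2=T, B3=S, B5=T
test 2 (k=5, q=4, s=5) fires B1->T, B1->T, B1->T, B1->F, B3->S, B2->T, B5->F; hits B1=T, B1=F, B2=T, B3=S, B5=F
test 3 (k=5, q=5, s=4) fires B1->T, B1->T, B1->T, B1->F, B3->S, B2->T, B5->T; hits B1=T, B1=F, B2=T, B3=S, B5=T
test 4 (k=6, q=5, s=5) fires B1->F, B3->S, B2->T, B5->F; hits B1=F, B2=T, B3=S, B5=F
test 5 (k=5, q=6, s=3) fires B1->T, B1->T, B1->T, B1->F, B3->S, B2->T, B5->T; hits B1=T, B1=F, B2=T, B3=S, B5=T
test 6 (k=3, q=4, s=4) fires B1->T, B1->F, B3->S, B2->T, B5->T; hits B1=T, B1=F, B2=T, B3=S, B5=T
test 7 (k=2, q=6, s=3) fires B1->F, B3->S, B2->T, B5->T; hits B1=F, B2=T, B3=S, B5=T
test 8 (k=3, q=6, s=6) fires B1->T, B1->F, B3->E, B4->S, B2->F, B6->F, B7->F; hits B1=T, B1=F, B2=F, B3=E, B4=S, B6=F, B7=F
union over all inputs: B1=T, B1=F, B2=T, B2=F, B3=S, B3=E, B4=S, B5=T, B5=F, B6=F, B7=F (11 outcomes)
no size-1 subset reaches all 11 outcomes (best union: 7/11)
no size-2 subset reaches all 11 outcomes (best union: 10/11)
size 3: inputs {1, 2, 8} cover all 11 outcomes, and no lexicographically smaller subset of this size does

Answer: 3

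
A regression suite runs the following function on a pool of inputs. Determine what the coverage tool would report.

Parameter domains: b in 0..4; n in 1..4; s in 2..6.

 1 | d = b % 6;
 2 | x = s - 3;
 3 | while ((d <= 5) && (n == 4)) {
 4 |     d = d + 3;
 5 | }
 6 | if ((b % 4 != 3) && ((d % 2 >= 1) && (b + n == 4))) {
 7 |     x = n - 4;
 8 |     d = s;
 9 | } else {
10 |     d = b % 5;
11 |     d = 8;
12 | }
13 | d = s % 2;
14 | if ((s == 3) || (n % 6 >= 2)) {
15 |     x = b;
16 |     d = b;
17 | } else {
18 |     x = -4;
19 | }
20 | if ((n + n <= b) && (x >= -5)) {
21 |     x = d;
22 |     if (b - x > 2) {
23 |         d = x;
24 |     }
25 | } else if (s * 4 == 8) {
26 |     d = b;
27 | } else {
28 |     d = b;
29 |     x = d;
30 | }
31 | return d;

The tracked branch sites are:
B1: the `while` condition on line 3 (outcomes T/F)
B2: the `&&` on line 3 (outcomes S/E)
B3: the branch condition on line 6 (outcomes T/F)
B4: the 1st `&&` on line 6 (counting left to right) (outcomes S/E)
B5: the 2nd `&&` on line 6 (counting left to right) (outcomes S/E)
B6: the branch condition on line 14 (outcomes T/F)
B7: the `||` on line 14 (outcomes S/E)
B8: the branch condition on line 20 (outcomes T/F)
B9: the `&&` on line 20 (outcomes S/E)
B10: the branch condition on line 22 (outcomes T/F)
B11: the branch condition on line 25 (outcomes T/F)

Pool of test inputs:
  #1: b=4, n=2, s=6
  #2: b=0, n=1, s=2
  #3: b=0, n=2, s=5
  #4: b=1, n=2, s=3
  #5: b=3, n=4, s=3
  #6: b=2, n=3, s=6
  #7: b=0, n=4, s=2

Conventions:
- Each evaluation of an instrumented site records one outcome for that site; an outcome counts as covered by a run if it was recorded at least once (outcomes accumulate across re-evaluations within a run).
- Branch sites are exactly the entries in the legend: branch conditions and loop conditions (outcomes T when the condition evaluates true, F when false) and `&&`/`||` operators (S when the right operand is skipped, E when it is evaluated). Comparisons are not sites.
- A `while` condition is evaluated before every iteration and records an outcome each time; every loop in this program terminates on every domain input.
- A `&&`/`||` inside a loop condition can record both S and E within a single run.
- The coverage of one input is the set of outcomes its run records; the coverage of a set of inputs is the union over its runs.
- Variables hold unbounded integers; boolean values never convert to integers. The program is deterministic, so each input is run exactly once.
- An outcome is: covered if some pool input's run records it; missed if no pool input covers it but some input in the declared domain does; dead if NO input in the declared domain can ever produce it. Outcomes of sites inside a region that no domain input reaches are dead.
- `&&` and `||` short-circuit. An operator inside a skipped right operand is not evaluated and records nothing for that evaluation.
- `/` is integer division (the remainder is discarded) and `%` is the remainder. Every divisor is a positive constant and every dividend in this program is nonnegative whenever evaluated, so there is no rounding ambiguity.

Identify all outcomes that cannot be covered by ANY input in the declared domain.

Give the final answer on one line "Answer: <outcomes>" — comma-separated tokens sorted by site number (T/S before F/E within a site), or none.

checking every outcome against all 100 domain inputs:
  reachable outcomes have witnesses, e.g. B1=T (e.g. b=0, n=4, s=2), B1=F (e.g. b=0, n=1, s=2), B2=S (e.g. b=0, n=4, s=2), B2=E (e.g. b=0, n=1, s=2)

Answer: none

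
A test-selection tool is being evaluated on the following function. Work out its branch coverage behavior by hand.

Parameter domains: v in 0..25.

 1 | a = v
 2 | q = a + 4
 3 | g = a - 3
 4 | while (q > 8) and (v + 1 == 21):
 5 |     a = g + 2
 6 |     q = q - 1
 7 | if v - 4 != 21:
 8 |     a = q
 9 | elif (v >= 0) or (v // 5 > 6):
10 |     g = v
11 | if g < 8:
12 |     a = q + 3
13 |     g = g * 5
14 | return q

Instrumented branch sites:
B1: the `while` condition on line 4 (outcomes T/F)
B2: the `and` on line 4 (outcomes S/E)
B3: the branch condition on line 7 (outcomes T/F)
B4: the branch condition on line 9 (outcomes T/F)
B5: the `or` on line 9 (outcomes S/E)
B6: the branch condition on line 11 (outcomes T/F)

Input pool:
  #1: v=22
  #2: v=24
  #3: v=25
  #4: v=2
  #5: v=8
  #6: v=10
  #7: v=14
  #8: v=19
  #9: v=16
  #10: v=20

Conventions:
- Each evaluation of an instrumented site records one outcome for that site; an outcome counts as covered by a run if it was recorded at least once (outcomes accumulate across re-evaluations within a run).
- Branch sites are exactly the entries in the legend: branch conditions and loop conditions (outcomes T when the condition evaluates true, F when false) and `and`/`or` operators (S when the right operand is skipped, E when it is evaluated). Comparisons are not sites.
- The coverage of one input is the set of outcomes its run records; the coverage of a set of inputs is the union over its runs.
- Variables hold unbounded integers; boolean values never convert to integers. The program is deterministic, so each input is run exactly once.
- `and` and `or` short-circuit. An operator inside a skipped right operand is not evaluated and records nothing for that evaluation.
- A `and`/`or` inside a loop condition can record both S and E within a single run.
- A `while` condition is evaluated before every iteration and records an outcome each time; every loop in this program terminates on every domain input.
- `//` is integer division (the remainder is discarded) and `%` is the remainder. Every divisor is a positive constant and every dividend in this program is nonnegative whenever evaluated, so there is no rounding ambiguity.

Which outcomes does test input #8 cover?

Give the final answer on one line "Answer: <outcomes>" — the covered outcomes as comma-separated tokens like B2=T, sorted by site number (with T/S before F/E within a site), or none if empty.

Running input #8 (v=19), event by event:
  B2->E, B1->F, B3->T, B6->F
as a set, this run covers: B1=F, B2=E, B3=T, B6=F

Answer: B1=F, B2=E, B3=T, B6=F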